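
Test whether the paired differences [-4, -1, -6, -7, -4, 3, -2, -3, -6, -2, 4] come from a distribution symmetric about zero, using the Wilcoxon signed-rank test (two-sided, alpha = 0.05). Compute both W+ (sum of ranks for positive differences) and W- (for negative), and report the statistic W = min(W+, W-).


Step 1: Drop any zero differences (none here) and take |d_i|.
|d| = [4, 1, 6, 7, 4, 3, 2, 3, 6, 2, 4]
Step 2: Midrank |d_i| (ties get averaged ranks).
ranks: |4|->7, |1|->1, |6|->9.5, |7|->11, |4|->7, |3|->4.5, |2|->2.5, |3|->4.5, |6|->9.5, |2|->2.5, |4|->7
Step 3: Attach original signs; sum ranks with positive sign and with negative sign.
W+ = 4.5 + 7 = 11.5
W- = 7 + 1 + 9.5 + 11 + 7 + 2.5 + 4.5 + 9.5 + 2.5 = 54.5
(Check: W+ + W- = 66 should equal n(n+1)/2 = 66.)
Step 4: Test statistic W = min(W+, W-) = 11.5.
Step 5: Ties in |d|, so use the tie-corrected normal approximation.
        E[W] = n(n+1)/4 = 11*12/4 = 33.
        Tie groups: |d|=2 (t=2), |d|=3 (t=2), |d|=4 (t=3), |d|=6 (t=2); sum(t^3 - t) = 42.
        Var[W] = n(n+1)(2n+1)/24 - sum(t^3-t)/48 = 3036/24 - 42/48 = 125.625.
        z = (W - E[W]) / sqrt(Var[W]) = (11.5 - 33) / 11.2083 = -1.9182.
        Two-sided p = 2*Phi(z) = 0.055082.
Step 6: alpha = 0.05. fail to reject H0.

W+ = 11.5, W- = 54.5, W = min = 11.5, p = 0.055082, fail to reject H0.


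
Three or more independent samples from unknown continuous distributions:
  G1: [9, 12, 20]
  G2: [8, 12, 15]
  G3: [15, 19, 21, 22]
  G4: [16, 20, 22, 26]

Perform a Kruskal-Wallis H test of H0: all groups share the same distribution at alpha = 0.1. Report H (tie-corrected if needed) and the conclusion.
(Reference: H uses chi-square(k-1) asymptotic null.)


Step 1: Combine all N = 14 observations and assign midranks.
sorted (value, group, rank): (8,G2,1), (9,G1,2), (12,G1,3.5), (12,G2,3.5), (15,G2,5.5), (15,G3,5.5), (16,G4,7), (19,G3,8), (20,G1,9.5), (20,G4,9.5), (21,G3,11), (22,G3,12.5), (22,G4,12.5), (26,G4,14)
Step 2: Sum ranks within each group.
R_1 = 15 (n_1 = 3)
R_2 = 10 (n_2 = 3)
R_3 = 37 (n_3 = 4)
R_4 = 43 (n_4 = 4)
Step 3: H = 12/(N(N+1)) * sum(R_i^2/n_i) - 3(N+1)
     = 12/(14*15) * (15^2/3 + 10^2/3 + 37^2/4 + 43^2/4) - 3*15
     = 0.057143 * 912.833 - 45
     = 7.161905.
Step 4: Ties present; correction factor C = 1 - 24/(14^3 - 14) = 0.991209. Corrected H = 7.161905 / 0.991209 = 7.225425.
Step 5: Under H0, H ~ chi^2(3); p-value = 0.065049.
Step 6: alpha = 0.1. reject H0.

H = 7.2254, df = 3, p = 0.065049, reject H0.


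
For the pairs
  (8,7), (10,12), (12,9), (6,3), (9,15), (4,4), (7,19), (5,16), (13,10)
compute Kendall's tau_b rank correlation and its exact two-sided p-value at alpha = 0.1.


Step 1: Enumerate the 36 unordered pairs (i,j) with i<j and classify each by sign(x_j-x_i) * sign(y_j-y_i).
  (1,2):dx=+2,dy=+5->C; (1,3):dx=+4,dy=+2->C; (1,4):dx=-2,dy=-4->C; (1,5):dx=+1,dy=+8->C
  (1,6):dx=-4,dy=-3->C; (1,7):dx=-1,dy=+12->D; (1,8):dx=-3,dy=+9->D; (1,9):dx=+5,dy=+3->C
  (2,3):dx=+2,dy=-3->D; (2,4):dx=-4,dy=-9->C; (2,5):dx=-1,dy=+3->D; (2,6):dx=-6,dy=-8->C
  (2,7):dx=-3,dy=+7->D; (2,8):dx=-5,dy=+4->D; (2,9):dx=+3,dy=-2->D; (3,4):dx=-6,dy=-6->C
  (3,5):dx=-3,dy=+6->D; (3,6):dx=-8,dy=-5->C; (3,7):dx=-5,dy=+10->D; (3,8):dx=-7,dy=+7->D
  (3,9):dx=+1,dy=+1->C; (4,5):dx=+3,dy=+12->C; (4,6):dx=-2,dy=+1->D; (4,7):dx=+1,dy=+16->C
  (4,8):dx=-1,dy=+13->D; (4,9):dx=+7,dy=+7->C; (5,6):dx=-5,dy=-11->C; (5,7):dx=-2,dy=+4->D
  (5,8):dx=-4,dy=+1->D; (5,9):dx=+4,dy=-5->D; (6,7):dx=+3,dy=+15->C; (6,8):dx=+1,dy=+12->C
  (6,9):dx=+9,dy=+6->C; (7,8):dx=-2,dy=-3->C; (7,9):dx=+6,dy=-9->D; (8,9):dx=+8,dy=-6->D
Step 2: C = 19, D = 17, total pairs = 36.
Step 3: tau = (C - D)/(n(n-1)/2) = (19 - 17)/36 = 0.055556.
Step 4: Exact two-sided p-value (enumerate n! = 362880 permutations of y under H0): p = 0.919455.
Step 5: alpha = 0.1. fail to reject H0.

tau_b = 0.0556 (C=19, D=17), p = 0.919455, fail to reject H0.


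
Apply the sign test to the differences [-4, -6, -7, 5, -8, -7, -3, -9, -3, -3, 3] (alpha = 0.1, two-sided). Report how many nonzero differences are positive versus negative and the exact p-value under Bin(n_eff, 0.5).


Step 1: Discard zero differences. Original n = 11; n_eff = number of nonzero differences = 11.
Nonzero differences (with sign): -4, -6, -7, +5, -8, -7, -3, -9, -3, -3, +3
Step 2: Count signs: positive = 2, negative = 9.
Step 3: Under H0: P(positive) = 0.5, so the number of positives S ~ Bin(11, 0.5).
Step 4: Two-sided exact p-value = sum of Bin(11,0.5) probabilities at or below the observed probability = 0.065430.
Step 5: alpha = 0.1. reject H0.

n_eff = 11, pos = 2, neg = 9, p = 0.065430, reject H0.


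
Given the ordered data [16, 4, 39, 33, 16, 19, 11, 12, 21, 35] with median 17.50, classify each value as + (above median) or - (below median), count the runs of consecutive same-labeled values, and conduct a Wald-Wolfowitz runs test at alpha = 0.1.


Step 1: Compute median = 17.50; label A = above, B = below.
Labels in order: BBAABABBAA  (n_A = 5, n_B = 5)
Step 2: Count runs R = 6.
Step 3: Under H0 (random ordering), E[R] = 2*n_A*n_B/(n_A+n_B) + 1 = 2*5*5/10 + 1 = 6.0000.
        Var[R] = 2*n_A*n_B*(2*n_A*n_B - n_A - n_B) / ((n_A+n_B)^2 * (n_A+n_B-1)) = 2000/900 = 2.2222.
        SD[R] = 1.4907.
Step 4: R = E[R], so z = 0 with no continuity correction.
Step 5: Two-sided p-value via normal approximation = 2*(1 - Phi(|z|)) = 1.000000.
Step 6: alpha = 0.1. fail to reject H0.

R = 6, z = 0.0000, p = 1.000000, fail to reject H0.


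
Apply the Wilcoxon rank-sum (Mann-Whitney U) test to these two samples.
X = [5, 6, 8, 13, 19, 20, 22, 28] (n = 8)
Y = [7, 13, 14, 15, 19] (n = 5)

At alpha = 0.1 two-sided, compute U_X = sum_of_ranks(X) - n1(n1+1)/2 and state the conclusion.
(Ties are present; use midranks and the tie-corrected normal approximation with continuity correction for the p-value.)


Step 1: Combine and sort all 13 observations; assign midranks.
sorted (value, group): (5,X), (6,X), (7,Y), (8,X), (13,X), (13,Y), (14,Y), (15,Y), (19,X), (19,Y), (20,X), (22,X), (28,X)
ranks: 5->1, 6->2, 7->3, 8->4, 13->5.5, 13->5.5, 14->7, 15->8, 19->9.5, 19->9.5, 20->11, 22->12, 28->13
Step 2: Rank sum for X: R1 = 1 + 2 + 4 + 5.5 + 9.5 + 11 + 12 + 13 = 58.
Step 3: U_X = R1 - n1(n1+1)/2 = 58 - 8*9/2 = 58 - 36 = 22.
       U_Y = n1*n2 - U_X = 40 - 22 = 18.
Step 4: Ties are present, so use the tie-corrected normal approximation (with continuity correction) for the p-value.
Step 5: p-value = 0.825728; compare to alpha = 0.1. fail to reject H0.

U_X = 22, p = 0.825728, fail to reject H0 at alpha = 0.1.


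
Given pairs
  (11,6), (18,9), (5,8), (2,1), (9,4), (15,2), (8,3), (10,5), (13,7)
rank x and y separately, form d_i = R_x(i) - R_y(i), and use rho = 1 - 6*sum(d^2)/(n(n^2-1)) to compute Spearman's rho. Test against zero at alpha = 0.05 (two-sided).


Step 1: Rank x and y separately (midranks; no ties here).
rank(x): 11->6, 18->9, 5->2, 2->1, 9->4, 15->8, 8->3, 10->5, 13->7
rank(y): 6->6, 9->9, 8->8, 1->1, 4->4, 2->2, 3->3, 5->5, 7->7
Step 2: d_i = R_x(i) - R_y(i); compute d_i^2.
  (6-6)^2=0, (9-9)^2=0, (2-8)^2=36, (1-1)^2=0, (4-4)^2=0, (8-2)^2=36, (3-3)^2=0, (5-5)^2=0, (7-7)^2=0
sum(d^2) = 72.
Step 3: rho = 1 - 6*72 / (9*(9^2 - 1)) = 1 - 432/720 = 0.400000.
Step 4: Under H0, t = rho * sqrt((n-2)/(1-rho^2)) = 1.1547 ~ t(7).
Step 5: Two-sided p-value from the t-distribution with 7 df = 0.286105.
Step 6: alpha = 0.05. fail to reject H0.

rho = 0.4000, p = 0.286105, fail to reject H0 at alpha = 0.05.


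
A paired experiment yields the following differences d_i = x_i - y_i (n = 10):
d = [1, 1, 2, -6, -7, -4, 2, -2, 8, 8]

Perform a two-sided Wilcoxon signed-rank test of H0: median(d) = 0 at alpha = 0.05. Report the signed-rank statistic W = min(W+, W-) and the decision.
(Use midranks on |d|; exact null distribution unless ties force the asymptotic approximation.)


Step 1: Drop any zero differences (none here) and take |d_i|.
|d| = [1, 1, 2, 6, 7, 4, 2, 2, 8, 8]
Step 2: Midrank |d_i| (ties get averaged ranks).
ranks: |1|->1.5, |1|->1.5, |2|->4, |6|->7, |7|->8, |4|->6, |2|->4, |2|->4, |8|->9.5, |8|->9.5
Step 3: Attach original signs; sum ranks with positive sign and with negative sign.
W+ = 1.5 + 1.5 + 4 + 4 + 9.5 + 9.5 = 30
W- = 7 + 8 + 6 + 4 = 25
(Check: W+ + W- = 55 should equal n(n+1)/2 = 55.)
Step 4: Test statistic W = min(W+, W-) = 25.
Step 5: Ties in |d|, so use the tie-corrected normal approximation.
        E[W] = n(n+1)/4 = 10*11/4 = 27.5.
        Tie groups: |d|=1 (t=2), |d|=2 (t=3), |d|=8 (t=2); sum(t^3 - t) = 36.
        Var[W] = n(n+1)(2n+1)/24 - sum(t^3-t)/48 = 2310/24 - 36/48 = 95.5.
        z = (W - E[W]) / sqrt(Var[W]) = (25 - 27.5) / 9.7724 = -0.2558.
        Two-sided p = 2*Phi(z) = 0.798088.
Step 6: alpha = 0.05. fail to reject H0.

W+ = 30, W- = 25, W = min = 25, p = 0.798088, fail to reject H0.


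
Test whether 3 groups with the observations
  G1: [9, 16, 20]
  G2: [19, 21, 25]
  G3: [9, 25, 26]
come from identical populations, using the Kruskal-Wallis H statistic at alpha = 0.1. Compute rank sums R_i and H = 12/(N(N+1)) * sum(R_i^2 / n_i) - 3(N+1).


Step 1: Combine all N = 9 observations and assign midranks.
sorted (value, group, rank): (9,G1,1.5), (9,G3,1.5), (16,G1,3), (19,G2,4), (20,G1,5), (21,G2,6), (25,G2,7.5), (25,G3,7.5), (26,G3,9)
Step 2: Sum ranks within each group.
R_1 = 9.5 (n_1 = 3)
R_2 = 17.5 (n_2 = 3)
R_3 = 18 (n_3 = 3)
Step 3: H = 12/(N(N+1)) * sum(R_i^2/n_i) - 3(N+1)
     = 12/(9*10) * (9.5^2/3 + 17.5^2/3 + 18^2/3) - 3*10
     = 0.133333 * 240.167 - 30
     = 2.022222.
Step 4: Ties present; correction factor C = 1 - 12/(9^3 - 9) = 0.983333. Corrected H = 2.022222 / 0.983333 = 2.056497.
Step 5: Under H0, H ~ chi^2(2); p-value = 0.357633.
Step 6: alpha = 0.1. fail to reject H0.

H = 2.0565, df = 2, p = 0.357633, fail to reject H0.


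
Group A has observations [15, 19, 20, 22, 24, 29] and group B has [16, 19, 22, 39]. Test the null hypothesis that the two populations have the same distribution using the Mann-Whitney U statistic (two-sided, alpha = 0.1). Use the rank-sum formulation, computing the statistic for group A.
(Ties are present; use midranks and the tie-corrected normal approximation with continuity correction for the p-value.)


Step 1: Combine and sort all 10 observations; assign midranks.
sorted (value, group): (15,X), (16,Y), (19,X), (19,Y), (20,X), (22,X), (22,Y), (24,X), (29,X), (39,Y)
ranks: 15->1, 16->2, 19->3.5, 19->3.5, 20->5, 22->6.5, 22->6.5, 24->8, 29->9, 39->10
Step 2: Rank sum for X: R1 = 1 + 3.5 + 5 + 6.5 + 8 + 9 = 33.
Step 3: U_X = R1 - n1(n1+1)/2 = 33 - 6*7/2 = 33 - 21 = 12.
       U_Y = n1*n2 - U_X = 24 - 12 = 12.
Step 4: Ties are present, so use the tie-corrected normal approximation (with continuity correction) for the p-value.
Step 5: p-value = 1.000000; compare to alpha = 0.1. fail to reject H0.

U_X = 12, p = 1.000000, fail to reject H0 at alpha = 0.1.


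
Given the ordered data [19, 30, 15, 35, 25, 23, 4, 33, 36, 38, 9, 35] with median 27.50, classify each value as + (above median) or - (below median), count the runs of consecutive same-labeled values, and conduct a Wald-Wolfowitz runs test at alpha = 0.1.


Step 1: Compute median = 27.50; label A = above, B = below.
Labels in order: BABABBBAAABA  (n_A = 6, n_B = 6)
Step 2: Count runs R = 8.
Step 3: Under H0 (random ordering), E[R] = 2*n_A*n_B/(n_A+n_B) + 1 = 2*6*6/12 + 1 = 7.0000.
        Var[R] = 2*n_A*n_B*(2*n_A*n_B - n_A - n_B) / ((n_A+n_B)^2 * (n_A+n_B-1)) = 4320/1584 = 2.7273.
        SD[R] = 1.6514.
Step 4: Continuity-corrected z = (R - 0.5 - E[R]) / SD[R] = (8 - 0.5 - 7.0000) / 1.6514 = 0.3028.
Step 5: Two-sided p-value via normal approximation = 2*(1 - Phi(|z|)) = 0.762069.
Step 6: alpha = 0.1. fail to reject H0.

R = 8, z = 0.3028, p = 0.762069, fail to reject H0.


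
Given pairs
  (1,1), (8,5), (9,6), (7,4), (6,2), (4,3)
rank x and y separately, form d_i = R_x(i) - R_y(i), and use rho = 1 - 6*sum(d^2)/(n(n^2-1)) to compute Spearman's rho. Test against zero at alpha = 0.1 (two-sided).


Step 1: Rank x and y separately (midranks; no ties here).
rank(x): 1->1, 8->5, 9->6, 7->4, 6->3, 4->2
rank(y): 1->1, 5->5, 6->6, 4->4, 2->2, 3->3
Step 2: d_i = R_x(i) - R_y(i); compute d_i^2.
  (1-1)^2=0, (5-5)^2=0, (6-6)^2=0, (4-4)^2=0, (3-2)^2=1, (2-3)^2=1
sum(d^2) = 2.
Step 3: rho = 1 - 6*2 / (6*(6^2 - 1)) = 1 - 12/210 = 0.942857.
Step 4: Under H0, t = rho * sqrt((n-2)/(1-rho^2)) = 5.6595 ~ t(4).
Step 5: Two-sided p-value from the t-distribution with 4 df = 0.004805.
Step 6: alpha = 0.1. reject H0.

rho = 0.9429, p = 0.004805, reject H0 at alpha = 0.1.


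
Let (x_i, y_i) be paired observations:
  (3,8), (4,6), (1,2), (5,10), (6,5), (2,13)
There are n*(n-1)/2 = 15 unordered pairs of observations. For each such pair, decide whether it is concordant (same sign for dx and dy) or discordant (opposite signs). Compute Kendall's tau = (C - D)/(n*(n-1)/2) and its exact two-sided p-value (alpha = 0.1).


Step 1: Enumerate the 15 unordered pairs (i,j) with i<j and classify each by sign(x_j-x_i) * sign(y_j-y_i).
  (1,2):dx=+1,dy=-2->D; (1,3):dx=-2,dy=-6->C; (1,4):dx=+2,dy=+2->C; (1,5):dx=+3,dy=-3->D
  (1,6):dx=-1,dy=+5->D; (2,3):dx=-3,dy=-4->C; (2,4):dx=+1,dy=+4->C; (2,5):dx=+2,dy=-1->D
  (2,6):dx=-2,dy=+7->D; (3,4):dx=+4,dy=+8->C; (3,5):dx=+5,dy=+3->C; (3,6):dx=+1,dy=+11->C
  (4,5):dx=+1,dy=-5->D; (4,6):dx=-3,dy=+3->D; (5,6):dx=-4,dy=+8->D
Step 2: C = 7, D = 8, total pairs = 15.
Step 3: tau = (C - D)/(n(n-1)/2) = (7 - 8)/15 = -0.066667.
Step 4: Exact two-sided p-value (enumerate n! = 720 permutations of y under H0): p = 1.000000.
Step 5: alpha = 0.1. fail to reject H0.

tau_b = -0.0667 (C=7, D=8), p = 1.000000, fail to reject H0.


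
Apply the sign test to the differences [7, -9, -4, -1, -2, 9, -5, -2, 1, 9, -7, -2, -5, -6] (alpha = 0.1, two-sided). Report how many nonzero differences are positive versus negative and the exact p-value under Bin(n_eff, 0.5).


Step 1: Discard zero differences. Original n = 14; n_eff = number of nonzero differences = 14.
Nonzero differences (with sign): +7, -9, -4, -1, -2, +9, -5, -2, +1, +9, -7, -2, -5, -6
Step 2: Count signs: positive = 4, negative = 10.
Step 3: Under H0: P(positive) = 0.5, so the number of positives S ~ Bin(14, 0.5).
Step 4: Two-sided exact p-value = sum of Bin(14,0.5) probabilities at or below the observed probability = 0.179565.
Step 5: alpha = 0.1. fail to reject H0.

n_eff = 14, pos = 4, neg = 10, p = 0.179565, fail to reject H0.


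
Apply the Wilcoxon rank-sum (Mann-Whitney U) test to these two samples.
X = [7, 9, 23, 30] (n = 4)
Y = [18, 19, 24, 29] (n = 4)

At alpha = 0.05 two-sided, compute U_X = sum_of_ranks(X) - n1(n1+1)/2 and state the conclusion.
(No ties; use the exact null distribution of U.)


Step 1: Combine and sort all 8 observations; assign midranks.
sorted (value, group): (7,X), (9,X), (18,Y), (19,Y), (23,X), (24,Y), (29,Y), (30,X)
ranks: 7->1, 9->2, 18->3, 19->4, 23->5, 24->6, 29->7, 30->8
Step 2: Rank sum for X: R1 = 1 + 2 + 5 + 8 = 16.
Step 3: U_X = R1 - n1(n1+1)/2 = 16 - 4*5/2 = 16 - 10 = 6.
       U_Y = n1*n2 - U_X = 16 - 6 = 10.
Step 4: No ties, so the exact null distribution of U (based on enumerating the C(8,4) = 70 equally likely rank assignments) gives the two-sided p-value.
Step 5: p-value = 0.685714; compare to alpha = 0.05. fail to reject H0.

U_X = 6, p = 0.685714, fail to reject H0 at alpha = 0.05.


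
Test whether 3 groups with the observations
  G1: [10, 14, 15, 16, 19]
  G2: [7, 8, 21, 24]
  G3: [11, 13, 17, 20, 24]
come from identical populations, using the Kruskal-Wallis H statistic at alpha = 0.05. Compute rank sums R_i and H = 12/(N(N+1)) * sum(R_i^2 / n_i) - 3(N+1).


Step 1: Combine all N = 14 observations and assign midranks.
sorted (value, group, rank): (7,G2,1), (8,G2,2), (10,G1,3), (11,G3,4), (13,G3,5), (14,G1,6), (15,G1,7), (16,G1,8), (17,G3,9), (19,G1,10), (20,G3,11), (21,G2,12), (24,G2,13.5), (24,G3,13.5)
Step 2: Sum ranks within each group.
R_1 = 34 (n_1 = 5)
R_2 = 28.5 (n_2 = 4)
R_3 = 42.5 (n_3 = 5)
Step 3: H = 12/(N(N+1)) * sum(R_i^2/n_i) - 3(N+1)
     = 12/(14*15) * (34^2/5 + 28.5^2/4 + 42.5^2/5) - 3*15
     = 0.057143 * 795.513 - 45
     = 0.457857.
Step 4: Ties present; correction factor C = 1 - 6/(14^3 - 14) = 0.997802. Corrected H = 0.457857 / 0.997802 = 0.458866.
Step 5: Under H0, H ~ chi^2(2); p-value = 0.794984.
Step 6: alpha = 0.05. fail to reject H0.

H = 0.4589, df = 2, p = 0.794984, fail to reject H0.


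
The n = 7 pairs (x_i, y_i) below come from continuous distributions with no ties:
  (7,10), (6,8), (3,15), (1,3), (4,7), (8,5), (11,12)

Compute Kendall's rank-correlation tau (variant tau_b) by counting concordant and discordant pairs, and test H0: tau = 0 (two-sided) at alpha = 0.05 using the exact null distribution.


Step 1: Enumerate the 21 unordered pairs (i,j) with i<j and classify each by sign(x_j-x_i) * sign(y_j-y_i).
  (1,2):dx=-1,dy=-2->C; (1,3):dx=-4,dy=+5->D; (1,4):dx=-6,dy=-7->C; (1,5):dx=-3,dy=-3->C
  (1,6):dx=+1,dy=-5->D; (1,7):dx=+4,dy=+2->C; (2,3):dx=-3,dy=+7->D; (2,4):dx=-5,dy=-5->C
  (2,5):dx=-2,dy=-1->C; (2,6):dx=+2,dy=-3->D; (2,7):dx=+5,dy=+4->C; (3,4):dx=-2,dy=-12->C
  (3,5):dx=+1,dy=-8->D; (3,6):dx=+5,dy=-10->D; (3,7):dx=+8,dy=-3->D; (4,5):dx=+3,dy=+4->C
  (4,6):dx=+7,dy=+2->C; (4,7):dx=+10,dy=+9->C; (5,6):dx=+4,dy=-2->D; (5,7):dx=+7,dy=+5->C
  (6,7):dx=+3,dy=+7->C
Step 2: C = 13, D = 8, total pairs = 21.
Step 3: tau = (C - D)/(n(n-1)/2) = (13 - 8)/21 = 0.238095.
Step 4: Exact two-sided p-value (enumerate n! = 5040 permutations of y under H0): p = 0.561905.
Step 5: alpha = 0.05. fail to reject H0.

tau_b = 0.2381 (C=13, D=8), p = 0.561905, fail to reject H0.


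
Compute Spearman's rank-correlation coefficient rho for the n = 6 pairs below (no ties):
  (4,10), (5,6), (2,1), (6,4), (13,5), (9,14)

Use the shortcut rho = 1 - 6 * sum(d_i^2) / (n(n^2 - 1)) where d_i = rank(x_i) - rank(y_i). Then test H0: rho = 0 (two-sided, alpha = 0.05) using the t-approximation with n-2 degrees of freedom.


Step 1: Rank x and y separately (midranks; no ties here).
rank(x): 4->2, 5->3, 2->1, 6->4, 13->6, 9->5
rank(y): 10->5, 6->4, 1->1, 4->2, 5->3, 14->6
Step 2: d_i = R_x(i) - R_y(i); compute d_i^2.
  (2-5)^2=9, (3-4)^2=1, (1-1)^2=0, (4-2)^2=4, (6-3)^2=9, (5-6)^2=1
sum(d^2) = 24.
Step 3: rho = 1 - 6*24 / (6*(6^2 - 1)) = 1 - 144/210 = 0.314286.
Step 4: Under H0, t = rho * sqrt((n-2)/(1-rho^2)) = 0.6621 ~ t(4).
Step 5: Two-sided p-value from the t-distribution with 4 df = 0.544093.
Step 6: alpha = 0.05. fail to reject H0.

rho = 0.3143, p = 0.544093, fail to reject H0 at alpha = 0.05.


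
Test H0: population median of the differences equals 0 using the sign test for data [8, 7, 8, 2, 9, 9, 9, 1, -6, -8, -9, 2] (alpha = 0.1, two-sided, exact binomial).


Step 1: Discard zero differences. Original n = 12; n_eff = number of nonzero differences = 12.
Nonzero differences (with sign): +8, +7, +8, +2, +9, +9, +9, +1, -6, -8, -9, +2
Step 2: Count signs: positive = 9, negative = 3.
Step 3: Under H0: P(positive) = 0.5, so the number of positives S ~ Bin(12, 0.5).
Step 4: Two-sided exact p-value = sum of Bin(12,0.5) probabilities at or below the observed probability = 0.145996.
Step 5: alpha = 0.1. fail to reject H0.

n_eff = 12, pos = 9, neg = 3, p = 0.145996, fail to reject H0.


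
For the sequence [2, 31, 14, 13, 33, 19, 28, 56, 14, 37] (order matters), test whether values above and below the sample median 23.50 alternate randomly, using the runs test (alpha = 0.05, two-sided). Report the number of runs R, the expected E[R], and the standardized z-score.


Step 1: Compute median = 23.50; label A = above, B = below.
Labels in order: BABBABAABA  (n_A = 5, n_B = 5)
Step 2: Count runs R = 8.
Step 3: Under H0 (random ordering), E[R] = 2*n_A*n_B/(n_A+n_B) + 1 = 2*5*5/10 + 1 = 6.0000.
        Var[R] = 2*n_A*n_B*(2*n_A*n_B - n_A - n_B) / ((n_A+n_B)^2 * (n_A+n_B-1)) = 2000/900 = 2.2222.
        SD[R] = 1.4907.
Step 4: Continuity-corrected z = (R - 0.5 - E[R]) / SD[R] = (8 - 0.5 - 6.0000) / 1.4907 = 1.0062.
Step 5: Two-sided p-value via normal approximation = 2*(1 - Phi(|z|)) = 0.314305.
Step 6: alpha = 0.05. fail to reject H0.

R = 8, z = 1.0062, p = 0.314305, fail to reject H0.


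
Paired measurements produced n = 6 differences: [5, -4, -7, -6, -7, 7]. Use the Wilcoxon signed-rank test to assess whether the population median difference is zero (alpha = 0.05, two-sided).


Step 1: Drop any zero differences (none here) and take |d_i|.
|d| = [5, 4, 7, 6, 7, 7]
Step 2: Midrank |d_i| (ties get averaged ranks).
ranks: |5|->2, |4|->1, |7|->5, |6|->3, |7|->5, |7|->5
Step 3: Attach original signs; sum ranks with positive sign and with negative sign.
W+ = 2 + 5 = 7
W- = 1 + 5 + 3 + 5 = 14
(Check: W+ + W- = 21 should equal n(n+1)/2 = 21.)
Step 4: Test statistic W = min(W+, W-) = 7.
Step 5: Ties in |d|, so use the tie-corrected normal approximation.
        E[W] = n(n+1)/4 = 6*7/4 = 10.5.
        Tie groups: |d|=7 (t=3); sum(t^3 - t) = 24.
        Var[W] = n(n+1)(2n+1)/24 - sum(t^3-t)/48 = 546/24 - 24/48 = 22.25.
        z = (W - E[W]) / sqrt(Var[W]) = (7 - 10.5) / 4.7170 = -0.7420.
        Two-sided p = 2*Phi(z) = 0.458088.
Step 6: alpha = 0.05. fail to reject H0.

W+ = 7, W- = 14, W = min = 7, p = 0.458088, fail to reject H0.


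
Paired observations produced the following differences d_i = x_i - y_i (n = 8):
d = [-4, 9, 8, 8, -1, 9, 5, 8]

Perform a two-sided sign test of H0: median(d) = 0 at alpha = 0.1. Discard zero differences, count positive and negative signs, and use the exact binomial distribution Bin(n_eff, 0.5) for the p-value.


Step 1: Discard zero differences. Original n = 8; n_eff = number of nonzero differences = 8.
Nonzero differences (with sign): -4, +9, +8, +8, -1, +9, +5, +8
Step 2: Count signs: positive = 6, negative = 2.
Step 3: Under H0: P(positive) = 0.5, so the number of positives S ~ Bin(8, 0.5).
Step 4: Two-sided exact p-value = sum of Bin(8,0.5) probabilities at or below the observed probability = 0.289062.
Step 5: alpha = 0.1. fail to reject H0.

n_eff = 8, pos = 6, neg = 2, p = 0.289062, fail to reject H0.


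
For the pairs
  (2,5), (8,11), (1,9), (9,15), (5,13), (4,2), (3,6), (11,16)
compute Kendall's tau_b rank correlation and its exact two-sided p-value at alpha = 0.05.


Step 1: Enumerate the 28 unordered pairs (i,j) with i<j and classify each by sign(x_j-x_i) * sign(y_j-y_i).
  (1,2):dx=+6,dy=+6->C; (1,3):dx=-1,dy=+4->D; (1,4):dx=+7,dy=+10->C; (1,5):dx=+3,dy=+8->C
  (1,6):dx=+2,dy=-3->D; (1,7):dx=+1,dy=+1->C; (1,8):dx=+9,dy=+11->C; (2,3):dx=-7,dy=-2->C
  (2,4):dx=+1,dy=+4->C; (2,5):dx=-3,dy=+2->D; (2,6):dx=-4,dy=-9->C; (2,7):dx=-5,dy=-5->C
  (2,8):dx=+3,dy=+5->C; (3,4):dx=+8,dy=+6->C; (3,5):dx=+4,dy=+4->C; (3,6):dx=+3,dy=-7->D
  (3,7):dx=+2,dy=-3->D; (3,8):dx=+10,dy=+7->C; (4,5):dx=-4,dy=-2->C; (4,6):dx=-5,dy=-13->C
  (4,7):dx=-6,dy=-9->C; (4,8):dx=+2,dy=+1->C; (5,6):dx=-1,dy=-11->C; (5,7):dx=-2,dy=-7->C
  (5,8):dx=+6,dy=+3->C; (6,7):dx=-1,dy=+4->D; (6,8):dx=+7,dy=+14->C; (7,8):dx=+8,dy=+10->C
Step 2: C = 22, D = 6, total pairs = 28.
Step 3: tau = (C - D)/(n(n-1)/2) = (22 - 6)/28 = 0.571429.
Step 4: Exact two-sided p-value (enumerate n! = 40320 permutations of y under H0): p = 0.061012.
Step 5: alpha = 0.05. fail to reject H0.

tau_b = 0.5714 (C=22, D=6), p = 0.061012, fail to reject H0.


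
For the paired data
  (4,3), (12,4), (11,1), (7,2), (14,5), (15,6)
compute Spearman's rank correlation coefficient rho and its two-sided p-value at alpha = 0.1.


Step 1: Rank x and y separately (midranks; no ties here).
rank(x): 4->1, 12->4, 11->3, 7->2, 14->5, 15->6
rank(y): 3->3, 4->4, 1->1, 2->2, 5->5, 6->6
Step 2: d_i = R_x(i) - R_y(i); compute d_i^2.
  (1-3)^2=4, (4-4)^2=0, (3-1)^2=4, (2-2)^2=0, (5-5)^2=0, (6-6)^2=0
sum(d^2) = 8.
Step 3: rho = 1 - 6*8 / (6*(6^2 - 1)) = 1 - 48/210 = 0.771429.
Step 4: Under H0, t = rho * sqrt((n-2)/(1-rho^2)) = 2.4247 ~ t(4).
Step 5: Two-sided p-value from the t-distribution with 4 df = 0.072397.
Step 6: alpha = 0.1. reject H0.

rho = 0.7714, p = 0.072397, reject H0 at alpha = 0.1.


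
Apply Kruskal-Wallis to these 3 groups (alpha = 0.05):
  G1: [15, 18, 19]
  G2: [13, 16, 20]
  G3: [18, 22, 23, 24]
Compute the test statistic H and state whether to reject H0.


Step 1: Combine all N = 10 observations and assign midranks.
sorted (value, group, rank): (13,G2,1), (15,G1,2), (16,G2,3), (18,G1,4.5), (18,G3,4.5), (19,G1,6), (20,G2,7), (22,G3,8), (23,G3,9), (24,G3,10)
Step 2: Sum ranks within each group.
R_1 = 12.5 (n_1 = 3)
R_2 = 11 (n_2 = 3)
R_3 = 31.5 (n_3 = 4)
Step 3: H = 12/(N(N+1)) * sum(R_i^2/n_i) - 3(N+1)
     = 12/(10*11) * (12.5^2/3 + 11^2/3 + 31.5^2/4) - 3*11
     = 0.109091 * 340.479 - 33
     = 4.143182.
Step 4: Ties present; correction factor C = 1 - 6/(10^3 - 10) = 0.993939. Corrected H = 4.143182 / 0.993939 = 4.168445.
Step 5: Under H0, H ~ chi^2(2); p-value = 0.124404.
Step 6: alpha = 0.05. fail to reject H0.

H = 4.1684, df = 2, p = 0.124404, fail to reject H0.


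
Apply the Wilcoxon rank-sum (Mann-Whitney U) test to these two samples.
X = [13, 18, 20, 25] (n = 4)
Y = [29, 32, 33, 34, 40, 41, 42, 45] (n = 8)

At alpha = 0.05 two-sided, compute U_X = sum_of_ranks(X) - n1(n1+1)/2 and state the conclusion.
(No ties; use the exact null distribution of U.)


Step 1: Combine and sort all 12 observations; assign midranks.
sorted (value, group): (13,X), (18,X), (20,X), (25,X), (29,Y), (32,Y), (33,Y), (34,Y), (40,Y), (41,Y), (42,Y), (45,Y)
ranks: 13->1, 18->2, 20->3, 25->4, 29->5, 32->6, 33->7, 34->8, 40->9, 41->10, 42->11, 45->12
Step 2: Rank sum for X: R1 = 1 + 2 + 3 + 4 = 10.
Step 3: U_X = R1 - n1(n1+1)/2 = 10 - 4*5/2 = 10 - 10 = 0.
       U_Y = n1*n2 - U_X = 32 - 0 = 32.
Step 4: No ties, so the exact null distribution of U (based on enumerating the C(12,4) = 495 equally likely rank assignments) gives the two-sided p-value.
Step 5: p-value = 0.004040; compare to alpha = 0.05. reject H0.

U_X = 0, p = 0.004040, reject H0 at alpha = 0.05.


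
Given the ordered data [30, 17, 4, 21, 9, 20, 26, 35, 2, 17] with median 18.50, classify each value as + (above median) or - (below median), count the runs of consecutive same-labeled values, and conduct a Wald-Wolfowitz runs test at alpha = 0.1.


Step 1: Compute median = 18.50; label A = above, B = below.
Labels in order: ABBABAAABB  (n_A = 5, n_B = 5)
Step 2: Count runs R = 6.
Step 3: Under H0 (random ordering), E[R] = 2*n_A*n_B/(n_A+n_B) + 1 = 2*5*5/10 + 1 = 6.0000.
        Var[R] = 2*n_A*n_B*(2*n_A*n_B - n_A - n_B) / ((n_A+n_B)^2 * (n_A+n_B-1)) = 2000/900 = 2.2222.
        SD[R] = 1.4907.
Step 4: R = E[R], so z = 0 with no continuity correction.
Step 5: Two-sided p-value via normal approximation = 2*(1 - Phi(|z|)) = 1.000000.
Step 6: alpha = 0.1. fail to reject H0.

R = 6, z = 0.0000, p = 1.000000, fail to reject H0.


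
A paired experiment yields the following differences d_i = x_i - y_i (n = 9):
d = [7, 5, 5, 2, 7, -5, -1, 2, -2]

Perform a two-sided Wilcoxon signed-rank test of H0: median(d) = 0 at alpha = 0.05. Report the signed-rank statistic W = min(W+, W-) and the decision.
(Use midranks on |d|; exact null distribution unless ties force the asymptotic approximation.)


Step 1: Drop any zero differences (none here) and take |d_i|.
|d| = [7, 5, 5, 2, 7, 5, 1, 2, 2]
Step 2: Midrank |d_i| (ties get averaged ranks).
ranks: |7|->8.5, |5|->6, |5|->6, |2|->3, |7|->8.5, |5|->6, |1|->1, |2|->3, |2|->3
Step 3: Attach original signs; sum ranks with positive sign and with negative sign.
W+ = 8.5 + 6 + 6 + 3 + 8.5 + 3 = 35
W- = 6 + 1 + 3 = 10
(Check: W+ + W- = 45 should equal n(n+1)/2 = 45.)
Step 4: Test statistic W = min(W+, W-) = 10.
Step 5: Ties in |d|, so use the tie-corrected normal approximation.
        E[W] = n(n+1)/4 = 9*10/4 = 22.5.
        Tie groups: |d|=2 (t=3), |d|=5 (t=3), |d|=7 (t=2); sum(t^3 - t) = 54.
        Var[W] = n(n+1)(2n+1)/24 - sum(t^3-t)/48 = 1710/24 - 54/48 = 70.125.
        z = (W - E[W]) / sqrt(Var[W]) = (10 - 22.5) / 8.3741 = -1.4927.
        Two-sided p = 2*Phi(z) = 0.135515.
Step 6: alpha = 0.05. fail to reject H0.

W+ = 35, W- = 10, W = min = 10, p = 0.135515, fail to reject H0.


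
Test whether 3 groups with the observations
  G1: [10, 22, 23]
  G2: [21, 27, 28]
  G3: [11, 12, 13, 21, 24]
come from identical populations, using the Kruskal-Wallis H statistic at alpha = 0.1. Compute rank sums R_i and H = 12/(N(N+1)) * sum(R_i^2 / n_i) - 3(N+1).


Step 1: Combine all N = 11 observations and assign midranks.
sorted (value, group, rank): (10,G1,1), (11,G3,2), (12,G3,3), (13,G3,4), (21,G2,5.5), (21,G3,5.5), (22,G1,7), (23,G1,8), (24,G3,9), (27,G2,10), (28,G2,11)
Step 2: Sum ranks within each group.
R_1 = 16 (n_1 = 3)
R_2 = 26.5 (n_2 = 3)
R_3 = 23.5 (n_3 = 5)
Step 3: H = 12/(N(N+1)) * sum(R_i^2/n_i) - 3(N+1)
     = 12/(11*12) * (16^2/3 + 26.5^2/3 + 23.5^2/5) - 3*12
     = 0.090909 * 429.867 - 36
     = 3.078788.
Step 4: Ties present; correction factor C = 1 - 6/(11^3 - 11) = 0.995455. Corrected H = 3.078788 / 0.995455 = 3.092846.
Step 5: Under H0, H ~ chi^2(2); p-value = 0.213009.
Step 6: alpha = 0.1. fail to reject H0.

H = 3.0928, df = 2, p = 0.213009, fail to reject H0.


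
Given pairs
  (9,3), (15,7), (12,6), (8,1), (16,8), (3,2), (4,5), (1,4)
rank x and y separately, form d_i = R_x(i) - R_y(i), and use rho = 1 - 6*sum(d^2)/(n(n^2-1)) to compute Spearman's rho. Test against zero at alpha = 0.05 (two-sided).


Step 1: Rank x and y separately (midranks; no ties here).
rank(x): 9->5, 15->7, 12->6, 8->4, 16->8, 3->2, 4->3, 1->1
rank(y): 3->3, 7->7, 6->6, 1->1, 8->8, 2->2, 5->5, 4->4
Step 2: d_i = R_x(i) - R_y(i); compute d_i^2.
  (5-3)^2=4, (7-7)^2=0, (6-6)^2=0, (4-1)^2=9, (8-8)^2=0, (2-2)^2=0, (3-5)^2=4, (1-4)^2=9
sum(d^2) = 26.
Step 3: rho = 1 - 6*26 / (8*(8^2 - 1)) = 1 - 156/504 = 0.690476.
Step 4: Under H0, t = rho * sqrt((n-2)/(1-rho^2)) = 2.3382 ~ t(6).
Step 5: Two-sided p-value from the t-distribution with 6 df = 0.057990.
Step 6: alpha = 0.05. fail to reject H0.

rho = 0.6905, p = 0.057990, fail to reject H0 at alpha = 0.05.


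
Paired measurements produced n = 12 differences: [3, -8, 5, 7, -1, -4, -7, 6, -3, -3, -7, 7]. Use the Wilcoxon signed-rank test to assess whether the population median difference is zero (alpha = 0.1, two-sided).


Step 1: Drop any zero differences (none here) and take |d_i|.
|d| = [3, 8, 5, 7, 1, 4, 7, 6, 3, 3, 7, 7]
Step 2: Midrank |d_i| (ties get averaged ranks).
ranks: |3|->3, |8|->12, |5|->6, |7|->9.5, |1|->1, |4|->5, |7|->9.5, |6|->7, |3|->3, |3|->3, |7|->9.5, |7|->9.5
Step 3: Attach original signs; sum ranks with positive sign and with negative sign.
W+ = 3 + 6 + 9.5 + 7 + 9.5 = 35
W- = 12 + 1 + 5 + 9.5 + 3 + 3 + 9.5 = 43
(Check: W+ + W- = 78 should equal n(n+1)/2 = 78.)
Step 4: Test statistic W = min(W+, W-) = 35.
Step 5: Ties in |d|, so use the tie-corrected normal approximation.
        E[W] = n(n+1)/4 = 12*13/4 = 39.
        Tie groups: |d|=3 (t=3), |d|=7 (t=4); sum(t^3 - t) = 84.
        Var[W] = n(n+1)(2n+1)/24 - sum(t^3-t)/48 = 3900/24 - 84/48 = 160.75.
        z = (W - E[W]) / sqrt(Var[W]) = (35 - 39) / 12.6787 = -0.3155.
        Two-sided p = 2*Phi(z) = 0.752390.
Step 6: alpha = 0.1. fail to reject H0.

W+ = 35, W- = 43, W = min = 35, p = 0.752390, fail to reject H0.


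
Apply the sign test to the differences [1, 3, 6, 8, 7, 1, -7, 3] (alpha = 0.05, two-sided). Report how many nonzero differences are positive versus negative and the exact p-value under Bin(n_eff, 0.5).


Step 1: Discard zero differences. Original n = 8; n_eff = number of nonzero differences = 8.
Nonzero differences (with sign): +1, +3, +6, +8, +7, +1, -7, +3
Step 2: Count signs: positive = 7, negative = 1.
Step 3: Under H0: P(positive) = 0.5, so the number of positives S ~ Bin(8, 0.5).
Step 4: Two-sided exact p-value = sum of Bin(8,0.5) probabilities at or below the observed probability = 0.070312.
Step 5: alpha = 0.05. fail to reject H0.

n_eff = 8, pos = 7, neg = 1, p = 0.070312, fail to reject H0.


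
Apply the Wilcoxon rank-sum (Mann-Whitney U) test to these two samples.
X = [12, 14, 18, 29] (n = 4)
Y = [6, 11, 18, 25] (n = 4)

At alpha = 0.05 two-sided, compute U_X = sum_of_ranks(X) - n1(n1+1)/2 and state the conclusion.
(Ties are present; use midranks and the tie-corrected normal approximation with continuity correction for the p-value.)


Step 1: Combine and sort all 8 observations; assign midranks.
sorted (value, group): (6,Y), (11,Y), (12,X), (14,X), (18,X), (18,Y), (25,Y), (29,X)
ranks: 6->1, 11->2, 12->3, 14->4, 18->5.5, 18->5.5, 25->7, 29->8
Step 2: Rank sum for X: R1 = 3 + 4 + 5.5 + 8 = 20.5.
Step 3: U_X = R1 - n1(n1+1)/2 = 20.5 - 4*5/2 = 20.5 - 10 = 10.5.
       U_Y = n1*n2 - U_X = 16 - 10.5 = 5.5.
Step 4: Ties are present, so use the tie-corrected normal approximation (with continuity correction) for the p-value.
Step 5: p-value = 0.561363; compare to alpha = 0.05. fail to reject H0.

U_X = 10.5, p = 0.561363, fail to reject H0 at alpha = 0.05.


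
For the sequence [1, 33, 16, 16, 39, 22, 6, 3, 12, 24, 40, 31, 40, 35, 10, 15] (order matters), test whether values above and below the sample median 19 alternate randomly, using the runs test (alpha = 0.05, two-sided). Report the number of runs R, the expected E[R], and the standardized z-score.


Step 1: Compute median = 19; label A = above, B = below.
Labels in order: BABBAABBBAAAAABB  (n_A = 8, n_B = 8)
Step 2: Count runs R = 7.
Step 3: Under H0 (random ordering), E[R] = 2*n_A*n_B/(n_A+n_B) + 1 = 2*8*8/16 + 1 = 9.0000.
        Var[R] = 2*n_A*n_B*(2*n_A*n_B - n_A - n_B) / ((n_A+n_B)^2 * (n_A+n_B-1)) = 14336/3840 = 3.7333.
        SD[R] = 1.9322.
Step 4: Continuity-corrected z = (R + 0.5 - E[R]) / SD[R] = (7 + 0.5 - 9.0000) / 1.9322 = -0.7763.
Step 5: Two-sided p-value via normal approximation = 2*(1 - Phi(|z|)) = 0.437558.
Step 6: alpha = 0.05. fail to reject H0.

R = 7, z = -0.7763, p = 0.437558, fail to reject H0.


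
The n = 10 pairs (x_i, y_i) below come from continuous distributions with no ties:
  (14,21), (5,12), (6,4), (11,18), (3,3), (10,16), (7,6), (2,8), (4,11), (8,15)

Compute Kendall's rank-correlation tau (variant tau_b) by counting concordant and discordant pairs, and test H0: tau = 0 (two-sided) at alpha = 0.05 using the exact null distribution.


Step 1: Enumerate the 45 unordered pairs (i,j) with i<j and classify each by sign(x_j-x_i) * sign(y_j-y_i).
  (1,2):dx=-9,dy=-9->C; (1,3):dx=-8,dy=-17->C; (1,4):dx=-3,dy=-3->C; (1,5):dx=-11,dy=-18->C
  (1,6):dx=-4,dy=-5->C; (1,7):dx=-7,dy=-15->C; (1,8):dx=-12,dy=-13->C; (1,9):dx=-10,dy=-10->C
  (1,10):dx=-6,dy=-6->C; (2,3):dx=+1,dy=-8->D; (2,4):dx=+6,dy=+6->C; (2,5):dx=-2,dy=-9->C
  (2,6):dx=+5,dy=+4->C; (2,7):dx=+2,dy=-6->D; (2,8):dx=-3,dy=-4->C; (2,9):dx=-1,dy=-1->C
  (2,10):dx=+3,dy=+3->C; (3,4):dx=+5,dy=+14->C; (3,5):dx=-3,dy=-1->C; (3,6):dx=+4,dy=+12->C
  (3,7):dx=+1,dy=+2->C; (3,8):dx=-4,dy=+4->D; (3,9):dx=-2,dy=+7->D; (3,10):dx=+2,dy=+11->C
  (4,5):dx=-8,dy=-15->C; (4,6):dx=-1,dy=-2->C; (4,7):dx=-4,dy=-12->C; (4,8):dx=-9,dy=-10->C
  (4,9):dx=-7,dy=-7->C; (4,10):dx=-3,dy=-3->C; (5,6):dx=+7,dy=+13->C; (5,7):dx=+4,dy=+3->C
  (5,8):dx=-1,dy=+5->D; (5,9):dx=+1,dy=+8->C; (5,10):dx=+5,dy=+12->C; (6,7):dx=-3,dy=-10->C
  (6,8):dx=-8,dy=-8->C; (6,9):dx=-6,dy=-5->C; (6,10):dx=-2,dy=-1->C; (7,8):dx=-5,dy=+2->D
  (7,9):dx=-3,dy=+5->D; (7,10):dx=+1,dy=+9->C; (8,9):dx=+2,dy=+3->C; (8,10):dx=+6,dy=+7->C
  (9,10):dx=+4,dy=+4->C
Step 2: C = 38, D = 7, total pairs = 45.
Step 3: tau = (C - D)/(n(n-1)/2) = (38 - 7)/45 = 0.688889.
Step 4: Exact two-sided p-value (enumerate n! = 3628800 permutations of y under H0): p = 0.004687.
Step 5: alpha = 0.05. reject H0.

tau_b = 0.6889 (C=38, D=7), p = 0.004687, reject H0.


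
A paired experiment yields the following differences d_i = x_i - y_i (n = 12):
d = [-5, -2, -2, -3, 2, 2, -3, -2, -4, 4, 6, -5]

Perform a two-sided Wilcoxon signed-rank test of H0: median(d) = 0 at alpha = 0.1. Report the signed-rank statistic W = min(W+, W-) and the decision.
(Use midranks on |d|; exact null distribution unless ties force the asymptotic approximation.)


Step 1: Drop any zero differences (none here) and take |d_i|.
|d| = [5, 2, 2, 3, 2, 2, 3, 2, 4, 4, 6, 5]
Step 2: Midrank |d_i| (ties get averaged ranks).
ranks: |5|->10.5, |2|->3, |2|->3, |3|->6.5, |2|->3, |2|->3, |3|->6.5, |2|->3, |4|->8.5, |4|->8.5, |6|->12, |5|->10.5
Step 3: Attach original signs; sum ranks with positive sign and with negative sign.
W+ = 3 + 3 + 8.5 + 12 = 26.5
W- = 10.5 + 3 + 3 + 6.5 + 6.5 + 3 + 8.5 + 10.5 = 51.5
(Check: W+ + W- = 78 should equal n(n+1)/2 = 78.)
Step 4: Test statistic W = min(W+, W-) = 26.5.
Step 5: Ties in |d|, so use the tie-corrected normal approximation.
        E[W] = n(n+1)/4 = 12*13/4 = 39.
        Tie groups: |d|=2 (t=5), |d|=3 (t=2), |d|=4 (t=2), |d|=5 (t=2); sum(t^3 - t) = 138.
        Var[W] = n(n+1)(2n+1)/24 - sum(t^3-t)/48 = 3900/24 - 138/48 = 159.625.
        z = (W - E[W]) / sqrt(Var[W]) = (26.5 - 39) / 12.6343 = -0.9894.
        Two-sided p = 2*Phi(z) = 0.322481.
Step 6: alpha = 0.1. fail to reject H0.

W+ = 26.5, W- = 51.5, W = min = 26.5, p = 0.322481, fail to reject H0.


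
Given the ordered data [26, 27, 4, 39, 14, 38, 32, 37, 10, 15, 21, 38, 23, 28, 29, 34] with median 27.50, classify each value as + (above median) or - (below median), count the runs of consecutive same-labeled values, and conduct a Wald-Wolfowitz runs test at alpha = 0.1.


Step 1: Compute median = 27.50; label A = above, B = below.
Labels in order: BBBABAAABBBABAAA  (n_A = 8, n_B = 8)
Step 2: Count runs R = 8.
Step 3: Under H0 (random ordering), E[R] = 2*n_A*n_B/(n_A+n_B) + 1 = 2*8*8/16 + 1 = 9.0000.
        Var[R] = 2*n_A*n_B*(2*n_A*n_B - n_A - n_B) / ((n_A+n_B)^2 * (n_A+n_B-1)) = 14336/3840 = 3.7333.
        SD[R] = 1.9322.
Step 4: Continuity-corrected z = (R + 0.5 - E[R]) / SD[R] = (8 + 0.5 - 9.0000) / 1.9322 = -0.2588.
Step 5: Two-sided p-value via normal approximation = 2*(1 - Phi(|z|)) = 0.795809.
Step 6: alpha = 0.1. fail to reject H0.

R = 8, z = -0.2588, p = 0.795809, fail to reject H0.


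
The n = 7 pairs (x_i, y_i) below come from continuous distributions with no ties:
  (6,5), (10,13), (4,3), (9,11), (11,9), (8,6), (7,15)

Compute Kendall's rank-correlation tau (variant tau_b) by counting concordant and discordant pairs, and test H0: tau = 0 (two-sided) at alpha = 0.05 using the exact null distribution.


Step 1: Enumerate the 21 unordered pairs (i,j) with i<j and classify each by sign(x_j-x_i) * sign(y_j-y_i).
  (1,2):dx=+4,dy=+8->C; (1,3):dx=-2,dy=-2->C; (1,4):dx=+3,dy=+6->C; (1,5):dx=+5,dy=+4->C
  (1,6):dx=+2,dy=+1->C; (1,7):dx=+1,dy=+10->C; (2,3):dx=-6,dy=-10->C; (2,4):dx=-1,dy=-2->C
  (2,5):dx=+1,dy=-4->D; (2,6):dx=-2,dy=-7->C; (2,7):dx=-3,dy=+2->D; (3,4):dx=+5,dy=+8->C
  (3,5):dx=+7,dy=+6->C; (3,6):dx=+4,dy=+3->C; (3,7):dx=+3,dy=+12->C; (4,5):dx=+2,dy=-2->D
  (4,6):dx=-1,dy=-5->C; (4,7):dx=-2,dy=+4->D; (5,6):dx=-3,dy=-3->C; (5,7):dx=-4,dy=+6->D
  (6,7):dx=-1,dy=+9->D
Step 2: C = 15, D = 6, total pairs = 21.
Step 3: tau = (C - D)/(n(n-1)/2) = (15 - 6)/21 = 0.428571.
Step 4: Exact two-sided p-value (enumerate n! = 5040 permutations of y under H0): p = 0.238889.
Step 5: alpha = 0.05. fail to reject H0.

tau_b = 0.4286 (C=15, D=6), p = 0.238889, fail to reject H0.


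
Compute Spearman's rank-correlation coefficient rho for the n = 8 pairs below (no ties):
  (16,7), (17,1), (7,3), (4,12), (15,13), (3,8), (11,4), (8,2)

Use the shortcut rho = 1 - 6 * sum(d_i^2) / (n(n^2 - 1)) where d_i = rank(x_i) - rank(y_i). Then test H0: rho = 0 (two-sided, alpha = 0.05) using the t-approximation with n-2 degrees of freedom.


Step 1: Rank x and y separately (midranks; no ties here).
rank(x): 16->7, 17->8, 7->3, 4->2, 15->6, 3->1, 11->5, 8->4
rank(y): 7->5, 1->1, 3->3, 12->7, 13->8, 8->6, 4->4, 2->2
Step 2: d_i = R_x(i) - R_y(i); compute d_i^2.
  (7-5)^2=4, (8-1)^2=49, (3-3)^2=0, (2-7)^2=25, (6-8)^2=4, (1-6)^2=25, (5-4)^2=1, (4-2)^2=4
sum(d^2) = 112.
Step 3: rho = 1 - 6*112 / (8*(8^2 - 1)) = 1 - 672/504 = -0.333333.
Step 4: Under H0, t = rho * sqrt((n-2)/(1-rho^2)) = -0.8660 ~ t(6).
Step 5: Two-sided p-value from the t-distribution with 6 df = 0.419753.
Step 6: alpha = 0.05. fail to reject H0.

rho = -0.3333, p = 0.419753, fail to reject H0 at alpha = 0.05.


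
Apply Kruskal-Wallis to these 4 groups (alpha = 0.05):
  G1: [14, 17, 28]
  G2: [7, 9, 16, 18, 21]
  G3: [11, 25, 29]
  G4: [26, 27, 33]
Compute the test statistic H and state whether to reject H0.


Step 1: Combine all N = 14 observations and assign midranks.
sorted (value, group, rank): (7,G2,1), (9,G2,2), (11,G3,3), (14,G1,4), (16,G2,5), (17,G1,6), (18,G2,7), (21,G2,8), (25,G3,9), (26,G4,10), (27,G4,11), (28,G1,12), (29,G3,13), (33,G4,14)
Step 2: Sum ranks within each group.
R_1 = 22 (n_1 = 3)
R_2 = 23 (n_2 = 5)
R_3 = 25 (n_3 = 3)
R_4 = 35 (n_4 = 3)
Step 3: H = 12/(N(N+1)) * sum(R_i^2/n_i) - 3(N+1)
     = 12/(14*15) * (22^2/3 + 23^2/5 + 25^2/3 + 35^2/3) - 3*15
     = 0.057143 * 883.8 - 45
     = 5.502857.
Step 4: No ties, so H is used without correction.
Step 5: Under H0, H ~ chi^2(3); p-value = 0.138468.
Step 6: alpha = 0.05. fail to reject H0.

H = 5.5029, df = 3, p = 0.138468, fail to reject H0.
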